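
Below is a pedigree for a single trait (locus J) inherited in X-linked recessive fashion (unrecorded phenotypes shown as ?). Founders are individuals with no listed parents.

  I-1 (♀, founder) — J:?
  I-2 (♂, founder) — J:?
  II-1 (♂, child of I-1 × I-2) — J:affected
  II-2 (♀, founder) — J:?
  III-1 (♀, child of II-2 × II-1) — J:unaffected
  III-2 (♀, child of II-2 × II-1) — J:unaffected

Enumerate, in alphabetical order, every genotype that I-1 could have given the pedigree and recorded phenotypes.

I-1 ∈ {X^JX^j, X^jX^j}

J/I-1 ? ·: X^JX^j|X^jX^j
J/I-2 ? ·: X^JY|X^jY
J/II-1 aff I-1×I-2: X^jY
J/II-2 ? ·: X^JX^J|X^JX^j
J/III-1 un II-2×II-1: X^JX^j
J/III-2 un II-2×II-1: X^JX^j
⇒ J over [I-1,I-2,II-1,II-2,III-1,III-2]: 8 consistent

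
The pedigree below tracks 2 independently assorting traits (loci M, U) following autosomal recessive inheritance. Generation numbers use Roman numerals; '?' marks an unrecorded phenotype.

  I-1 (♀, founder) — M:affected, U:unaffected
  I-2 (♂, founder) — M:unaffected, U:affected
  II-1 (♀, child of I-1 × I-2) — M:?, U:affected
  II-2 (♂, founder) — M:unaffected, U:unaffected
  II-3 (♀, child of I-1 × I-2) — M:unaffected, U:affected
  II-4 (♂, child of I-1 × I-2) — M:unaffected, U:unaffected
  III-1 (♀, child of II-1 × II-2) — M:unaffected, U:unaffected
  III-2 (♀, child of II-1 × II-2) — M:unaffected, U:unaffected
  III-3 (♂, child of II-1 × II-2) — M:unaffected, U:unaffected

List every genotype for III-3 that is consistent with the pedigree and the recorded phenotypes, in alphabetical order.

M/I-1 aff ·: mm
M/I-2 un ·: MM|Mm
M/II-1 ? I-1×I-2: Mm|mm
M/II-2 un ·: MM|Mm
M/II-3 un I-1×I-2: Mm
M/II-4 un I-1×I-2: Mm
M/III-1 un II-1×II-2: MM|Mm
M/III-2 un II-1×II-2: MM|Mm
M/III-3 un II-1×II-2: MM|Mm
⇒ M over [I-1,I-2,II-1,II-2,II-3,II-4,III-1,III-2,III-3]: 34 consistent
U/I-1 un ·: Uu
U/I-2 aff ·: uu
U/II-1 aff I-1×I-2: uu
U/II-2 un ·: UU|Uu
U/II-3 aff I-1×I-2: uu
U/II-4 un I-1×I-2: Uu
U/III-1 un II-1×II-2: Uu
U/III-2 un II-1×II-2: Uu
U/III-3 un II-1×II-2: Uu
⇒ U over [I-1,I-2,II-1,II-2,II-3,II-4,III-1,III-2,III-3]: 2 consistent

III-3 ∈ {MM Uu, Mm Uu}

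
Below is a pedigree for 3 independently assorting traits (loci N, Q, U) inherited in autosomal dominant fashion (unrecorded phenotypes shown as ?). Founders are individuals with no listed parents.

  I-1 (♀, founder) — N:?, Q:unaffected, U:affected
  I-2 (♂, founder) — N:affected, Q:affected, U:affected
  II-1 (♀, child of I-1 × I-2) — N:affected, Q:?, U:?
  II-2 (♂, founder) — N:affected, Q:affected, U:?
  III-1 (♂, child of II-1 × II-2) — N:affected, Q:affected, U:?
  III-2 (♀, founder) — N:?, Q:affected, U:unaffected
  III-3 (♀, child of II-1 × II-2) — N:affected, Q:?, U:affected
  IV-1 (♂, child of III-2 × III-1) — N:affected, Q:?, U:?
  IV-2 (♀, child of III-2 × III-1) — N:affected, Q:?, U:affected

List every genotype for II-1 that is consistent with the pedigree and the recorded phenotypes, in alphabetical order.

II-1 ∈ {NN Qq UU, NN Qq Uu, NN Qq uu, NN qq UU, NN qq Uu, NN qq uu, Nn Qq UU, Nn Qq Uu, Nn Qq uu, Nn qq UU, Nn qq Uu, Nn qq uu}

N/I-1 ? ·: nn|Nn|NN
N/I-2 aff ·: Nn|NN
N/II-1 aff I-1×I-2: Nn|NN
N/II-2 aff ·: Nn|NN
N/III-1 aff II-1×II-2: Nn|NN
N/III-2 ? ·: nn|Nn|NN
N/III-3 aff II-1×II-2: Nn|NN
N/IV-1 aff III-2×III-1: Nn|NN
N/IV-2 aff III-2×III-1: Nn|NN
⇒ N over [I-1,I-2,II-1,II-2,III-1,III-2,III-3,IV-1,IV-2]: 444 consistent
Q/I-1 un ·: qq
Q/I-2 aff ·: Qq|QQ
Q/II-1 ? I-1×I-2: qq|Qq
Q/II-2 aff ·: Qq|QQ
Q/III-1 aff II-1×II-2: Qq|QQ
Q/III-2 aff ·: Qq|QQ
Q/III-3 ? II-1×II-2: qq|Qq|QQ
Q/IV-1 ? III-2×III-1: qq|Qq|QQ
Q/IV-2 ? III-2×III-1: qq|Qq|QQ
⇒ Q over [I-1,I-2,II-1,II-2,III-1,III-2,III-3,IV-1,IV-2]: 219 consistent
U/I-1 aff ·: Uu|UU
U/I-2 aff ·: Uu|UU
U/II-1 ? I-1×I-2: uu|Uu|UU
U/II-2 ? ·: uu|Uu|UU
U/III-1 ? II-1×II-2: Uu|UU
U/III-2 un ·: uu
U/III-3 aff II-1×II-2: Uu|UU
U/IV-1 ? III-2×III-1: uu|Uu
U/IV-2 aff III-2×III-1: Uu
⇒ U over [I-1,I-2,II-1,II-2,III-1,III-2,III-3,IV-1,IV-2]: 82 consistent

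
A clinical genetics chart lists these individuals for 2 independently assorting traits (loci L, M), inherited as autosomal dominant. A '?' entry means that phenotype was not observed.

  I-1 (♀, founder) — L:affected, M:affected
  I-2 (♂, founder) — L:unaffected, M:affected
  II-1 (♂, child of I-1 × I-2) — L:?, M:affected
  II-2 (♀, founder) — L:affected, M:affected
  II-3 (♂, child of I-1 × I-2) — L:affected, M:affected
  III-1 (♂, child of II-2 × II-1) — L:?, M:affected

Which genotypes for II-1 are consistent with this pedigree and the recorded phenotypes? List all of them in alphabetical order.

II-1 ∈ {Ll MM, Ll Mm, ll MM, ll Mm}

L/I-1 aff ·: Ll|LL
L/I-2 un ·: ll
L/II-1 ? I-1×I-2: ll|Ll
L/II-2 aff ·: Ll|LL
L/II-3 aff I-1×I-2: Ll
L/III-1 ? II-2×II-1: ll|Ll|LL
⇒ L over [I-1,I-2,II-1,II-2,II-3,III-1]: 13 consistent
M/I-1 aff ·: Mm|MM
M/I-2 aff ·: Mm|MM
M/II-1 aff I-1×I-2: Mm|MM
M/II-2 aff ·: Mm|MM
M/II-3 aff I-1×I-2: Mm|MM
M/III-1 aff II-2×II-1: Mm|MM
⇒ M over [I-1,I-2,II-1,II-2,II-3,III-1]: 45 consistent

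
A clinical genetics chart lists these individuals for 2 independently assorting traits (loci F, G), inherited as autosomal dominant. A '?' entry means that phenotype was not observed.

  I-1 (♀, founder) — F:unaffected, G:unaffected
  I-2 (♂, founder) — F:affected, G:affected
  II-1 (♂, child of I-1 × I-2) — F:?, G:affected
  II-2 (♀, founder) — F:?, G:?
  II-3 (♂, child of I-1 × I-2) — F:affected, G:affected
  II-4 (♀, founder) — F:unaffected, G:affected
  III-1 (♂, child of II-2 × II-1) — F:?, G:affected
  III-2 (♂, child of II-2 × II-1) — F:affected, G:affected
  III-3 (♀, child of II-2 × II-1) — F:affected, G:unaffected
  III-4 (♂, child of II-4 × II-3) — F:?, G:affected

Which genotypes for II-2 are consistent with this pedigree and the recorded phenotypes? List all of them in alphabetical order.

F/I-1 un ·: ff
F/I-2 aff ·: Ff|FF
F/II-1 ? I-1×I-2: ff|Ff
F/II-2 ? ·: ff|Ff|FF
F/II-3 aff I-1×I-2: Ff
F/II-4 un ·: ff
F/III-1 ? II-2×II-1: ff|Ff|FF
F/III-2 aff II-2×II-1: Ff|FF
F/III-3 aff II-2×II-1: Ff|FF
F/III-4 ? II-4×II-3: ff|Ff
⇒ F over [I-1,I-2,II-1,II-2,II-3,II-4,III-1,III-2,III-3,III-4]: 94 consistent
G/I-1 un ·: gg
G/I-2 aff ·: Gg|GG
G/II-1 aff I-1×I-2: Gg
G/II-2 ? ·: gg|Gg
G/II-3 aff I-1×I-2: Gg
G/II-4 aff ·: Gg|GG
G/III-1 aff II-2×II-1: Gg|GG
G/III-2 aff II-2×II-1: Gg|GG
G/III-3 un II-2×II-1: gg
G/III-4 aff II-4×II-3: Gg|GG
⇒ G over [I-1,I-2,II-1,II-2,II-3,II-4,III-1,III-2,III-3,III-4]: 40 consistent

II-2 ∈ {FF Gg, FF gg, Ff Gg, Ff gg, ff Gg, ff gg}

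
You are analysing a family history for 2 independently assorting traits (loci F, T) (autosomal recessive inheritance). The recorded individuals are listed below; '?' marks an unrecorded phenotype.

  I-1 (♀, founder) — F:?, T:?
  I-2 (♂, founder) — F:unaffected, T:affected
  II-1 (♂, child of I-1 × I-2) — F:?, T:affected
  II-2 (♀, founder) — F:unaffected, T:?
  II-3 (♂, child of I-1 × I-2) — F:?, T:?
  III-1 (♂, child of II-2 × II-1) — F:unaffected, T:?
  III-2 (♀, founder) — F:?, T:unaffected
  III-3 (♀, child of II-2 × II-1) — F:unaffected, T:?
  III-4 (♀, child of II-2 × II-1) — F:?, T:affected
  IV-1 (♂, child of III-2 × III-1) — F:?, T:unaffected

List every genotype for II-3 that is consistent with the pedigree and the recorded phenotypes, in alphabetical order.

F/I-1 ? ·: FF|Ff|ff
F/I-2 un ·: FF|Ff
F/II-1 ? I-1×I-2: FF|Ff|ff
F/II-2 un ·: FF|Ff
F/II-3 ? I-1×I-2: FF|Ff|ff
F/III-1 un II-2×II-1: FF|Ff
F/III-2 ? ·: FF|Ff|ff
F/III-3 un II-2×II-1: FF|Ff
F/III-4 ? II-2×II-1: FF|Ff|ff
F/IV-1 ? III-2×III-1: FF|Ff|ff
⇒ F over [I-1,I-2,II-1,II-2,II-3,III-1,III-2,III-3,III-4,IV-1]: 1589 consistent
T/I-1 ? ·: Tt|tt
T/I-2 aff ·: tt
T/II-1 aff I-1×I-2: tt
T/II-2 ? ·: Tt|tt
T/II-3 ? I-1×I-2: Tt|tt
T/III-1 ? II-2×II-1: Tt|tt
T/III-2 un ·: TT|Tt
T/III-3 ? II-2×II-1: Tt|tt
T/III-4 aff II-2×II-1: tt
T/IV-1 un III-2×III-1: TT|Tt
⇒ T over [I-1,I-2,II-1,II-2,II-3,III-1,III-2,III-3,III-4,IV-1]: 42 consistent

II-3 ∈ {FF Tt, FF tt, Ff Tt, Ff tt, ff Tt, ff tt}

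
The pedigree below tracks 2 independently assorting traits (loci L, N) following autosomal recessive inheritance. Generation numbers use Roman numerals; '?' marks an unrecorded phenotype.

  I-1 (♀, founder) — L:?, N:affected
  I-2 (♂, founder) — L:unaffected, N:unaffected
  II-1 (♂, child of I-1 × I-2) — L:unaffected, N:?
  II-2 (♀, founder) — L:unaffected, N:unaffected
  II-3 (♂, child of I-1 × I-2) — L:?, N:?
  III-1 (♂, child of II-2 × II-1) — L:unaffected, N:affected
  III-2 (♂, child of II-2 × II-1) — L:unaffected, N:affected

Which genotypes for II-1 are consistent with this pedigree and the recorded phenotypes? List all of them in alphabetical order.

L/I-1 ? ·: LL|Ll|ll
L/I-2 un ·: LL|Ll
L/II-1 un I-1×I-2: LL|Ll
L/II-2 un ·: LL|Ll
L/II-3 ? I-1×I-2: LL|Ll|ll
L/III-1 un II-2×II-1: LL|Ll
L/III-2 un II-2×II-1: LL|Ll
⇒ L over [I-1,I-2,II-1,II-2,II-3,III-1,III-2]: 120 consistent
N/I-1 aff ·: nn
N/I-2 un ·: NN|Nn
N/II-1 ? I-1×I-2: Nn|nn
N/II-2 un ·: Nn
N/II-3 ? I-1×I-2: Nn|nn
N/III-1 aff II-2×II-1: nn
N/III-2 aff II-2×II-1: nn
⇒ N over [I-1,I-2,II-1,II-2,II-3,III-1,III-2]: 5 consistent

II-1 ∈ {LL Nn, LL nn, Ll Nn, Ll nn}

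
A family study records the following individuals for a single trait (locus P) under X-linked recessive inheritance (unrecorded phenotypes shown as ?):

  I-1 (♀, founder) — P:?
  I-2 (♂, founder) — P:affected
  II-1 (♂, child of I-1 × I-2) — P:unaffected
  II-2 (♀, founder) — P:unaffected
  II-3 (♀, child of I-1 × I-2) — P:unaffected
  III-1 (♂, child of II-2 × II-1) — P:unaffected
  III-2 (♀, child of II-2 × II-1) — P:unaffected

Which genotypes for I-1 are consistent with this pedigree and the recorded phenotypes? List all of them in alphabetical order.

P/I-1 ? ·: X^PX^P|X^PX^p
P/I-2 aff ·: X^pY
P/II-1 un I-1×I-2: X^PY
P/II-2 un ·: X^PX^P|X^PX^p
P/II-3 un I-1×I-2: X^PX^p
P/III-1 un II-2×II-1: X^PY
P/III-2 un II-2×II-1: X^PX^P|X^PX^p
⇒ P over [I-1,I-2,II-1,II-2,II-3,III-1,III-2]: 6 consistent

I-1 ∈ {X^PX^P, X^PX^p}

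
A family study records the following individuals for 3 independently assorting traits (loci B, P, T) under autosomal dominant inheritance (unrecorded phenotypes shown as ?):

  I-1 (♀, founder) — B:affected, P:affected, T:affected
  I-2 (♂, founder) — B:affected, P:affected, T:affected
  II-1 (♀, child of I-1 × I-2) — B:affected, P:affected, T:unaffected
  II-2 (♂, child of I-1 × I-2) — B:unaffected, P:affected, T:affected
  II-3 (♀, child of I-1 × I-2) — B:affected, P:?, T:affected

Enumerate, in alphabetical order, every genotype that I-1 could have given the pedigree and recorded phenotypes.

I-1 ∈ {Bb PP Tt, Bb Pp Tt}

B/I-1 aff ·: Bb
B/I-2 aff ·: Bb
B/II-1 aff I-1×I-2: Bb|BB
B/II-2 un I-1×I-2: bb
B/II-3 aff I-1×I-2: Bb|BB
⇒ B over [I-1,I-2,II-1,II-2,II-3]: 4 consistent
P/I-1 aff ·: Pp|PP
P/I-2 aff ·: Pp|PP
P/II-1 aff I-1×I-2: Pp|PP
P/II-2 aff I-1×I-2: Pp|PP
P/II-3 ? I-1×I-2: pp|Pp|PP
⇒ P over [I-1,I-2,II-1,II-2,II-3]: 29 consistent
T/I-1 aff ·: Tt
T/I-2 aff ·: Tt
T/II-1 un I-1×I-2: tt
T/II-2 aff I-1×I-2: Tt|TT
T/II-3 aff I-1×I-2: Tt|TT
⇒ T over [I-1,I-2,II-1,II-2,II-3]: 4 consistent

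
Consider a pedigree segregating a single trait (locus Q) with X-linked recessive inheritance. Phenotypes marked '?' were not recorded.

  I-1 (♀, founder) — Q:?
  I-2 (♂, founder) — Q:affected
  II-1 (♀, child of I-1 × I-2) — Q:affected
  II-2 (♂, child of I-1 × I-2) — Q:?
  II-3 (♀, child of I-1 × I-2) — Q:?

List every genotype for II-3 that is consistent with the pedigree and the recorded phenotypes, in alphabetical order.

Q/I-1 ? ·: X^QX^q|X^qX^q
Q/I-2 aff ·: X^qY
Q/II-1 aff I-1×I-2: X^qX^q
Q/II-2 ? I-1×I-2: X^QY|X^qY
Q/II-3 ? I-1×I-2: X^QX^q|X^qX^q
⇒ Q over [I-1,I-2,II-1,II-2,II-3]: 5 consistent

II-3 ∈ {X^QX^q, X^qX^q}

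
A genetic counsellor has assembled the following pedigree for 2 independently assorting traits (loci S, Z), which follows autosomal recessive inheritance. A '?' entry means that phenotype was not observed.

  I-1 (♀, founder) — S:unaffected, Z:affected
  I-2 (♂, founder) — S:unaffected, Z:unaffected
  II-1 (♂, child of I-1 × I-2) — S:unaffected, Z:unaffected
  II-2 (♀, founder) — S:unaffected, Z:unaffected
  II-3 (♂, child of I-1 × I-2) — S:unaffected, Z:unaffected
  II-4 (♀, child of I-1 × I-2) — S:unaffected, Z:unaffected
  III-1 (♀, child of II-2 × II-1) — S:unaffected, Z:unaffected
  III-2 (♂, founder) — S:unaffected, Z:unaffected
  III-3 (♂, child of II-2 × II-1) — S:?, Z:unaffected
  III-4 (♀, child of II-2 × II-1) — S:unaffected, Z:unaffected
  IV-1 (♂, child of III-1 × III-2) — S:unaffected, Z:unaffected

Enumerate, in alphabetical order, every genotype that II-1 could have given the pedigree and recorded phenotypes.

II-1 ∈ {SS Zz, Ss Zz}

S/I-1 un ·: SS|Ss
S/I-2 un ·: SS|Ss
S/II-1 un I-1×I-2: SS|Ss
S/II-2 un ·: SS|Ss
S/II-3 un I-1×I-2: SS|Ss
S/II-4 un I-1×I-2: SS|Ss
S/III-1 un II-2×II-1: SS|Ss
S/III-2 un ·: SS|Ss
S/III-3 ? II-2×II-1: SS|Ss|ss
S/III-4 un II-2×II-1: SS|Ss
S/IV-1 un III-1×III-2: SS|Ss
⇒ S over [I-1,I-2,II-1,II-2,II-3,II-4,III-1,III-2,III-3,III-4,IV-1]: 1243 consistent
Z/I-1 aff ·: zz
Z/I-2 un ·: ZZ|Zz
Z/II-1 un I-1×I-2: Zz
Z/II-2 un ·: ZZ|Zz
Z/II-3 un I-1×I-2: Zz
Z/II-4 un I-1×I-2: Zz
Z/III-1 un II-2×II-1: ZZ|Zz
Z/III-2 un ·: ZZ|Zz
Z/III-3 un II-2×II-1: ZZ|Zz
Z/III-4 un II-2×II-1: ZZ|Zz
Z/IV-1 un III-1×III-2: ZZ|Zz
⇒ Z over [I-1,I-2,II-1,II-2,II-3,II-4,III-1,III-2,III-3,III-4,IV-1]: 112 consistent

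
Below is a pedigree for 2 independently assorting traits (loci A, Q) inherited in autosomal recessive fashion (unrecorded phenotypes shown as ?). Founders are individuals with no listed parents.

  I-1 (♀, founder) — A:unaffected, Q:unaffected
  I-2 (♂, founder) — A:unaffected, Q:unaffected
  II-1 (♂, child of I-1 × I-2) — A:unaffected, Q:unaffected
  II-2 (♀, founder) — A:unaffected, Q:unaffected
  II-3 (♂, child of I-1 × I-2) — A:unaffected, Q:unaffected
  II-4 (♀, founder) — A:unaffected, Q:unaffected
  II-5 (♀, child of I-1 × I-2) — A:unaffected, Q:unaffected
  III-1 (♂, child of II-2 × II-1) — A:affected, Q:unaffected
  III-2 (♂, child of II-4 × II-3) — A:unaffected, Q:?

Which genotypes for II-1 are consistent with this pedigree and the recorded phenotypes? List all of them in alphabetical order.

II-1 ∈ {Aa QQ, Aa Qq}

A/I-1 un ·: AA|Aa
A/I-2 un ·: AA|Aa
A/II-1 un I-1×I-2: Aa
A/II-2 un ·: Aa
A/II-3 un I-1×I-2: AA|Aa
A/II-4 un ·: AA|Aa
A/II-5 un I-1×I-2: AA|Aa
A/III-1 aff II-2×II-1: aa
A/III-2 un II-4×II-3: AA|Aa
⇒ A over [I-1,I-2,II-1,II-2,II-3,II-4,II-5,III-1,III-2]: 42 consistent
Q/I-1 un ·: QQ|Qq
Q/I-2 un ·: QQ|Qq
Q/II-1 un I-1×I-2: QQ|Qq
Q/II-2 un ·: QQ|Qq
Q/II-3 un I-1×I-2: QQ|Qq
Q/II-4 un ·: QQ|Qq
Q/II-5 un I-1×I-2: QQ|Qq
Q/III-1 un II-2×II-1: QQ|Qq
Q/III-2 ? II-4×II-3: QQ|Qq|qq
⇒ Q over [I-1,I-2,II-1,II-2,II-3,II-4,II-5,III-1,III-2]: 345 consistent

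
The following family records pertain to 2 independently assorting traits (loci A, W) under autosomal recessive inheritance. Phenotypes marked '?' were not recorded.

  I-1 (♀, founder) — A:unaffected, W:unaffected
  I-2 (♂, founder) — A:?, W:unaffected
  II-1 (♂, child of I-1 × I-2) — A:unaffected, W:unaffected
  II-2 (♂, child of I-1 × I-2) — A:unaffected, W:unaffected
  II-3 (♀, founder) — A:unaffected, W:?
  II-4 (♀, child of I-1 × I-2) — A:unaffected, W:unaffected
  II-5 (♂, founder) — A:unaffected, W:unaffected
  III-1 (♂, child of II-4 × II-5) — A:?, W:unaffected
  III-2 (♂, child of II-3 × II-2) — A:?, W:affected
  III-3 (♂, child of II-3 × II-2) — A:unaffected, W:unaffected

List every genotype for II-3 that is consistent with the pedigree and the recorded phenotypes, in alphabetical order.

A/I-1 un ·: AA|Aa
A/I-2 ? ·: AA|Aa|aa
A/II-1 un I-1×I-2: AA|Aa
A/II-2 un I-1×I-2: AA|Aa
A/II-3 un ·: AA|Aa
A/II-4 un I-1×I-2: AA|Aa
A/II-5 un ·: AA|Aa
A/III-1 ? II-4×II-5: AA|Aa|aa
A/III-2 ? II-3×II-2: AA|Aa|aa
A/III-3 un II-3×II-2: AA|Aa
⇒ A over [I-1,I-2,II-1,II-2,II-3,II-4,II-5,III-1,III-2,III-3]: 835 consistent
W/I-1 un ·: WW|Ww
W/I-2 un ·: WW|Ww
W/II-1 un I-1×I-2: WW|Ww
W/II-2 un I-1×I-2: Ww
W/II-3 ? ·: Ww|ww
W/II-4 un I-1×I-2: WW|Ww
W/II-5 un ·: WW|Ww
W/III-1 un II-4×II-5: WW|Ww
W/III-2 aff II-3×II-2: ww
W/III-3 un II-3×II-2: WW|Ww
⇒ W over [I-1,I-2,II-1,II-2,II-3,II-4,II-5,III-1,III-2,III-3]: 126 consistent

II-3 ∈ {AA Ww, AA ww, Aa Ww, Aa ww}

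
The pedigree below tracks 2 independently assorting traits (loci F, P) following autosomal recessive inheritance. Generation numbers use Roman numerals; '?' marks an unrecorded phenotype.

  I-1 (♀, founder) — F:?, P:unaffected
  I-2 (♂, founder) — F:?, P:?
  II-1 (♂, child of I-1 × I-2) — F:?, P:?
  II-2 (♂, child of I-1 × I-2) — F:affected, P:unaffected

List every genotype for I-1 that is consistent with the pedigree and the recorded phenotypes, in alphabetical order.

I-1 ∈ {Ff PP, Ff Pp, ff PP, ff Pp}

F/I-1 ? ·: Ff|ff
F/I-2 ? ·: Ff|ff
F/II-1 ? I-1×I-2: FF|Ff|ff
F/II-2 aff I-1×I-2: ff
⇒ F over [I-1,I-2,II-1,II-2]: 8 consistent
P/I-1 un ·: PP|Pp
P/I-2 ? ·: PP|Pp|pp
P/II-1 ? I-1×I-2: PP|Pp|pp
P/II-2 un I-1×I-2: PP|Pp
⇒ P over [I-1,I-2,II-1,II-2]: 18 consistent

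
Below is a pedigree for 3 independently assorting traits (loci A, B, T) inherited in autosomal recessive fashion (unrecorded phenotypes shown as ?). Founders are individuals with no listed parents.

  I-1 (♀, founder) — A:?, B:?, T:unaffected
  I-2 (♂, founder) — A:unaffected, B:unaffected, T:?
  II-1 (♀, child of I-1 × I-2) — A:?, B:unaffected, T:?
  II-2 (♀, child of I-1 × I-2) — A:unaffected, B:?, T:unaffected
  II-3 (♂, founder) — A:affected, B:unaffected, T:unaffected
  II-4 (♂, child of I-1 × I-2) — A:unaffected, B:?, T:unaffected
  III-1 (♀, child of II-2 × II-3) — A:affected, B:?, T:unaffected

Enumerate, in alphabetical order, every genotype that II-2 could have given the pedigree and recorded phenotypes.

II-2 ∈ {Aa BB TT, Aa BB Tt, Aa Bb TT, Aa Bb Tt, Aa bb TT, Aa bb Tt}

A/I-1 ? ·: AA|Aa|aa
A/I-2 un ·: AA|Aa
A/II-1 ? I-1×I-2: AA|Aa|aa
A/II-2 un I-1×I-2: Aa
A/II-3 aff ·: aa
A/II-4 un I-1×I-2: AA|Aa
A/III-1 aff II-2×II-3: aa
⇒ A over [I-1,I-2,II-1,II-2,II-3,II-4,III-1]: 17 consistent
B/I-1 ? ·: BB|Bb|bb
B/I-2 un ·: BB|Bb
B/II-1 un I-1×I-2: BB|Bb
B/II-2 ? I-1×I-2: BB|Bb|bb
B/II-3 un ·: BB|Bb
B/II-4 ? I-1×I-2: BB|Bb|bb
B/III-1 ? II-2×II-3: BB|Bb|bb
⇒ B over [I-1,I-2,II-1,II-2,II-3,II-4,III-1]: 154 consistent
T/I-1 un ·: TT|Tt
T/I-2 ? ·: TT|Tt|tt
T/II-1 ? I-1×I-2: TT|Tt|tt
T/II-2 un I-1×I-2: TT|Tt
T/II-3 un ·: TT|Tt
T/II-4 un I-1×I-2: TT|Tt
T/III-1 un II-2×II-3: TT|Tt
⇒ T over [I-1,I-2,II-1,II-2,II-3,II-4,III-1]: 113 consistent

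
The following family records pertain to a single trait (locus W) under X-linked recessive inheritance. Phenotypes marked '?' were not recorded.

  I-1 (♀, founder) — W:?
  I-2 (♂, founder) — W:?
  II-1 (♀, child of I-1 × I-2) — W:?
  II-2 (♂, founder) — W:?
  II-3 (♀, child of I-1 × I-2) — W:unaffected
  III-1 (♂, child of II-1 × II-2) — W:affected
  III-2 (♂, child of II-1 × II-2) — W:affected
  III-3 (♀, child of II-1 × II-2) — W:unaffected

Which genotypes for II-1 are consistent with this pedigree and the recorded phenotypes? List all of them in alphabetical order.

W/I-1 ? ·: X^WX^W|X^WX^w|X^wX^w
W/I-2 ? ·: X^WY|X^wY
W/II-1 ? I-1×I-2: X^WX^w|X^wX^w
W/II-2 ? ·: X^WY|X^wY
W/II-3 un I-1×I-2: X^WX^W|X^WX^w
W/III-1 aff II-1×II-2: X^wY
W/III-2 aff II-1×II-2: X^wY
W/III-3 un II-1×II-2: X^WX^W|X^WX^w
⇒ W over [I-1,I-2,II-1,II-2,II-3,III-1,III-2,III-3]: 16 consistent

II-1 ∈ {X^WX^w, X^wX^w}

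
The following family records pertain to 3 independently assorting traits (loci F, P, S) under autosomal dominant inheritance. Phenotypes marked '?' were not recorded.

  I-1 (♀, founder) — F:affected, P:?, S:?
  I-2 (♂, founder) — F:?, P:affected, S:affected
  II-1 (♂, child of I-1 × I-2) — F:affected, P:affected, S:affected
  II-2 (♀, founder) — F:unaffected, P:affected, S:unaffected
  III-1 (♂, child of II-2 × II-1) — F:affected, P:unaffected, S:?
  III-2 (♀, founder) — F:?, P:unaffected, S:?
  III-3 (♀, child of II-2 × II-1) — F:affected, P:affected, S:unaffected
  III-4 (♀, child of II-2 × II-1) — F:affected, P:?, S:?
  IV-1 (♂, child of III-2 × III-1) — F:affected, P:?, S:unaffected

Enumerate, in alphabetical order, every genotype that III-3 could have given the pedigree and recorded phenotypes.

III-3 ∈ {Ff PP ss, Ff Pp ss}

F/I-1 aff ·: Ff|FF
F/I-2 ? ·: ff|Ff|FF
F/II-1 aff I-1×I-2: Ff|FF
F/II-2 un ·: ff
F/III-1 aff II-2×II-1: Ff
F/III-2 ? ·: ff|Ff|FF
F/III-3 aff II-2×II-1: Ff
F/III-4 aff II-2×II-1: Ff
F/IV-1 aff III-2×III-1: Ff|FF
⇒ F over [I-1,I-2,II-1,II-2,III-1,III-2,III-3,III-4,IV-1]: 45 consistent
P/I-1 ? ·: pp|Pp|PP
P/I-2 aff ·: Pp|PP
P/II-1 aff I-1×I-2: Pp
P/II-2 aff ·: Pp
P/III-1 un II-2×II-1: pp
P/III-2 un ·: pp
P/III-3 aff II-2×II-1: Pp|PP
P/III-4 ? II-2×II-1: pp|Pp|PP
P/IV-1 ? III-2×III-1: pp
⇒ P over [I-1,I-2,II-1,II-2,III-1,III-2,III-3,III-4,IV-1]: 30 consistent
S/I-1 ? ·: ss|Ss|SS
S/I-2 aff ·: Ss|SS
S/II-1 aff I-1×I-2: Ss
S/II-2 un ·: ss
S/III-1 ? II-2×II-1: ss|Ss
S/III-2 ? ·: ss|Ss
S/III-3 un II-2×II-1: ss
S/III-4 ? II-2×II-1: ss|Ss
S/IV-1 un III-2×III-1: ss
⇒ S over [I-1,I-2,II-1,II-2,III-1,III-2,III-3,III-4,IV-1]: 40 consistent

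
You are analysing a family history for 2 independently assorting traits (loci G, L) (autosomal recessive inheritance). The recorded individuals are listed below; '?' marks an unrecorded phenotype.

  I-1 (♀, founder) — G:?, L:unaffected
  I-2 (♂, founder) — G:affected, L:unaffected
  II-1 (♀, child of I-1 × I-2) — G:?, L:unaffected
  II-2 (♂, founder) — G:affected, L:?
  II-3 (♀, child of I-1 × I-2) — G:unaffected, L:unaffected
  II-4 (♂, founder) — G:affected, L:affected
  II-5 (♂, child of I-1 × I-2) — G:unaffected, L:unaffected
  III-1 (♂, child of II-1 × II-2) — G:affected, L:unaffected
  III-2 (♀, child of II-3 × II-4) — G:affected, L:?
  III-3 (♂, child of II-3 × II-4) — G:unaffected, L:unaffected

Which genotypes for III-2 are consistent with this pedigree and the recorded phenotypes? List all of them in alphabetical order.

III-2 ∈ {gg Ll, gg ll}

G/I-1 ? ·: GG|Gg
G/I-2 aff ·: gg
G/II-1 ? I-1×I-2: Gg|gg
G/II-2 aff ·: gg
G/II-3 un I-1×I-2: Gg
G/II-4 aff ·: gg
G/II-5 un I-1×I-2: Gg
G/III-1 aff II-1×II-2: gg
G/III-2 aff II-3×II-4: gg
G/III-3 un II-3×II-4: Gg
⇒ G over [I-1,I-2,II-1,II-2,II-3,II-4,II-5,III-1,III-2,III-3]: 3 consistent
L/I-1 un ·: LL|Ll
L/I-2 un ·: LL|Ll
L/II-1 un I-1×I-2: LL|Ll
L/II-2 ? ·: LL|Ll|ll
L/II-3 un I-1×I-2: LL|Ll
L/II-4 aff ·: ll
L/II-5 un I-1×I-2: LL|Ll
L/III-1 un II-1×II-2: LL|Ll
L/III-2 ? II-3×II-4: Ll|ll
L/III-3 un II-3×II-4: Ll
⇒ L over [I-1,I-2,II-1,II-2,II-3,II-4,II-5,III-1,III-2,III-3]: 166 consistent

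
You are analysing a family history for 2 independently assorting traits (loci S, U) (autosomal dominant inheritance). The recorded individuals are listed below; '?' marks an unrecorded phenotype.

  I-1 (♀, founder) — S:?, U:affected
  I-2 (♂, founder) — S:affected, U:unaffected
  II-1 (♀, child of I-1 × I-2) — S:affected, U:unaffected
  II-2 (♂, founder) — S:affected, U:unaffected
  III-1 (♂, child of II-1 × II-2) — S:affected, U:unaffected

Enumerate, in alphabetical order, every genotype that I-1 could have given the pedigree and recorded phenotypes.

S/I-1 ? ·: ss|Ss|SS
S/I-2 aff ·: Ss|SS
S/II-1 aff I-1×I-2: Ss|SS
S/II-2 aff ·: Ss|SS
S/III-1 aff II-1×II-2: Ss|SS
⇒ S over [I-1,I-2,II-1,II-2,III-1]: 32 consistent
U/I-1 aff ·: Uu
U/I-2 un ·: uu
U/II-1 un I-1×I-2: uu
U/II-2 un ·: uu
U/III-1 un II-1×II-2: uu
⇒ U over [I-1,I-2,II-1,II-2,III-1]: 1 consistent

I-1 ∈ {SS Uu, Ss Uu, ss Uu}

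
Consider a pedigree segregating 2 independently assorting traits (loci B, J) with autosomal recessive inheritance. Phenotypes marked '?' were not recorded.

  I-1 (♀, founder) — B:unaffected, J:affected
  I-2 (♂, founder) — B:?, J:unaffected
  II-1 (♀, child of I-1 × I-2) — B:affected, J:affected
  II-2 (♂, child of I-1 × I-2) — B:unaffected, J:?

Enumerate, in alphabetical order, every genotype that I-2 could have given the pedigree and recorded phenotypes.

B/I-1 un ·: Bb
B/I-2 ? ·: Bb|bb
B/II-1 aff I-1×I-2: bb
B/II-2 un I-1×I-2: BB|Bb
⇒ B over [I-1,I-2,II-1,II-2]: 3 consistent
J/I-1 aff ·: jj
J/I-2 un ·: Jj
J/II-1 aff I-1×I-2: jj
J/II-2 ? I-1×I-2: Jj|jj
⇒ J over [I-1,I-2,II-1,II-2]: 2 consistent

I-2 ∈ {Bb Jj, bb Jj}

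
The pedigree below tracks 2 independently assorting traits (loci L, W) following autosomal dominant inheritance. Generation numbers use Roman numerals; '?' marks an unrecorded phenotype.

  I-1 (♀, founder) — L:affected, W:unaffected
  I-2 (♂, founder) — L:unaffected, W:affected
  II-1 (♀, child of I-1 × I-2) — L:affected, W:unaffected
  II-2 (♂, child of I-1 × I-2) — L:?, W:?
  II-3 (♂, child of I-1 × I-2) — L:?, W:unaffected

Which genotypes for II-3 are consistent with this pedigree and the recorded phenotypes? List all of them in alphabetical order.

L/I-1 aff ·: Ll|LL
L/I-2 un ·: ll
L/II-1 aff I-1×I-2: Ll
L/II-2 ? I-1×I-2: ll|Ll
L/II-3 ? I-1×I-2: ll|Ll
⇒ L over [I-1,I-2,II-1,II-2,II-3]: 5 consistent
W/I-1 un ·: ww
W/I-2 aff ·: Ww
W/II-1 un I-1×I-2: ww
W/II-2 ? I-1×I-2: ww|Ww
W/II-3 un I-1×I-2: ww
⇒ W over [I-1,I-2,II-1,II-2,II-3]: 2 consistent

II-3 ∈ {Ll ww, ll ww}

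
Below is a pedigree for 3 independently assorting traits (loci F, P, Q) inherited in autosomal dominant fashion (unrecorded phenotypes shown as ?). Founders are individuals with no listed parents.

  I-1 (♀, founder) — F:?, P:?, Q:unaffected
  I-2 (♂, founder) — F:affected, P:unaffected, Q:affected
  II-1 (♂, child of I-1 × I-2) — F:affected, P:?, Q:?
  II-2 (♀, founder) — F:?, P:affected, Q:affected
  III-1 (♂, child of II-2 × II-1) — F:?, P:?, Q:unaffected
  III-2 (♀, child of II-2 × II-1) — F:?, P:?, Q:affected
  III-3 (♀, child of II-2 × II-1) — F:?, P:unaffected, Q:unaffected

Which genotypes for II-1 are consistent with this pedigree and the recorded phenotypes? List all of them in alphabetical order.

F/I-1 ? ·: ff|Ff|FF
F/I-2 aff ·: Ff|FF
F/II-1 aff I-1×I-2: Ff|FF
F/II-2 ? ·: ff|Ff|FF
F/III-1 ? II-2×II-1: ff|Ff|FF
F/III-2 ? II-2×II-1: ff|Ff|FF
F/III-3 ? II-2×II-1: ff|Ff|FF
⇒ F over [I-1,I-2,II-1,II-2,III-1,III-2,III-3]: 255 consistent
P/I-1 ? ·: pp|Pp|PP
P/I-2 un ·: pp
P/II-1 ? I-1×I-2: pp|Pp
P/II-2 aff ·: Pp
P/III-1 ? II-2×II-1: pp|Pp|PP
P/III-2 ? II-2×II-1: pp|Pp|PP
P/III-3 un II-2×II-1: pp
⇒ P over [I-1,I-2,II-1,II-2,III-1,III-2,III-3]: 26 consistent
Q/I-1 un ·: qq
Q/I-2 aff ·: Qq|QQ
Q/II-1 ? I-1×I-2: qq|Qq
Q/II-2 aff ·: Qq
Q/III-1 un II-2×II-1: qq
Q/III-2 aff II-2×II-1: Qq|QQ
Q/III-3 un II-2×II-1: qq
⇒ Q over [I-1,I-2,II-1,II-2,III-1,III-2,III-3]: 5 consistent

II-1 ∈ {FF Pp Qq, FF Pp qq, FF pp Qq, FF pp qq, Ff Pp Qq, Ff Pp qq, Ff pp Qq, Ff pp qq}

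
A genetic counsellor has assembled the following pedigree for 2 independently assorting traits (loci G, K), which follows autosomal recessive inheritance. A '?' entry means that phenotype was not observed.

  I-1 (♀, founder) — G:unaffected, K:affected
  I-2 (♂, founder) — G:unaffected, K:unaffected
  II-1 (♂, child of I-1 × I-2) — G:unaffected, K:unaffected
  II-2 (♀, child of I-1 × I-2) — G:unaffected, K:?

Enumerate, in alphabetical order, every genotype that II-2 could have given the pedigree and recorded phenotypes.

II-2 ∈ {GG Kk, GG kk, Gg Kk, Gg kk}

G/I-1 un ·: GG|Gg
G/I-2 un ·: GG|Gg
G/II-1 un I-1×I-2: GG|Gg
G/II-2 un I-1×I-2: GG|Gg
⇒ G over [I-1,I-2,II-1,II-2]: 13 consistent
K/I-1 aff ·: kk
K/I-2 un ·: KK|Kk
K/II-1 un I-1×I-2: Kk
K/II-2 ? I-1×I-2: Kk|kk
⇒ K over [I-1,I-2,II-1,II-2]: 3 consistent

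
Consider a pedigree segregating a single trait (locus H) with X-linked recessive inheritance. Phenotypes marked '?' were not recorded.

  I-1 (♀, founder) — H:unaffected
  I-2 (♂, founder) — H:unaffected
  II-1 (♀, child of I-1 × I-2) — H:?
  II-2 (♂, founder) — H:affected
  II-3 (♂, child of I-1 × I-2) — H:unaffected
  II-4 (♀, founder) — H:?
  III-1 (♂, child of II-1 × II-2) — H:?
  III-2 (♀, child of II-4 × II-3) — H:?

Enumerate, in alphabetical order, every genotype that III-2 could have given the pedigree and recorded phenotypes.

H/I-1 un ·: X^HX^H|X^HX^h
H/I-2 un ·: X^HY
H/II-1 ? I-1×I-2: X^HX^H|X^HX^h
H/II-2 aff ·: X^hY
H/II-3 un I-1×I-2: X^HY
H/II-4 ? ·: X^HX^H|X^HX^h|X^hX^h
H/III-1 ? II-1×II-2: X^HY|X^hY
H/III-2 ? II-4×II-3: X^HX^H|X^HX^h
⇒ H over [I-1,I-2,II-1,II-2,II-3,II-4,III-1,III-2]: 16 consistent

III-2 ∈ {X^HX^H, X^HX^h}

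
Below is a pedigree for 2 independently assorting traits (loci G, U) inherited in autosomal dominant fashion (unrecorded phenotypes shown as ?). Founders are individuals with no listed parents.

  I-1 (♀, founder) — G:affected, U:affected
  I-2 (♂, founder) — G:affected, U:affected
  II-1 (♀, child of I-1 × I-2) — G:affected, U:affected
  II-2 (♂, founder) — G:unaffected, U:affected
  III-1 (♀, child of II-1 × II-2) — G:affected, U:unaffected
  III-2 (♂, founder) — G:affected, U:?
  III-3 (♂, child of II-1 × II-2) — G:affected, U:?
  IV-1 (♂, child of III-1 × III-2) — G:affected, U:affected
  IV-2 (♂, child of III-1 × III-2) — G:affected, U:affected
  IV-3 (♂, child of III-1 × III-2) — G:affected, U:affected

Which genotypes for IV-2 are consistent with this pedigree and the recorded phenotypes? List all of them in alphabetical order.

IV-2 ∈ {GG Uu, Gg Uu}

G/I-1 aff ·: Gg|GG
G/I-2 aff ·: Gg|GG
G/II-1 aff I-1×I-2: Gg|GG
G/II-2 un ·: gg
G/III-1 aff II-1×II-2: Gg
G/III-2 aff ·: Gg|GG
G/III-3 aff II-1×II-2: Gg
G/IV-1 aff III-1×III-2: Gg|GG
G/IV-2 aff III-1×III-2: Gg|GG
G/IV-3 aff III-1×III-2: Gg|GG
⇒ G over [I-1,I-2,II-1,II-2,III-1,III-2,III-3,IV-1,IV-2,IV-3]: 112 consistent
U/I-1 aff ·: Uu|UU
U/I-2 aff ·: Uu|UU
U/II-1 aff I-1×I-2: Uu
U/II-2 aff ·: Uu
U/III-1 un II-1×II-2: uu
U/III-2 ? ·: Uu|UU
U/III-3 ? II-1×II-2: uu|Uu|UU
U/IV-1 aff III-1×III-2: Uu
U/IV-2 aff III-1×III-2: Uu
U/IV-3 aff III-1×III-2: Uu
⇒ U over [I-1,I-2,II-1,II-2,III-1,III-2,III-3,IV-1,IV-2,IV-3]: 18 consistent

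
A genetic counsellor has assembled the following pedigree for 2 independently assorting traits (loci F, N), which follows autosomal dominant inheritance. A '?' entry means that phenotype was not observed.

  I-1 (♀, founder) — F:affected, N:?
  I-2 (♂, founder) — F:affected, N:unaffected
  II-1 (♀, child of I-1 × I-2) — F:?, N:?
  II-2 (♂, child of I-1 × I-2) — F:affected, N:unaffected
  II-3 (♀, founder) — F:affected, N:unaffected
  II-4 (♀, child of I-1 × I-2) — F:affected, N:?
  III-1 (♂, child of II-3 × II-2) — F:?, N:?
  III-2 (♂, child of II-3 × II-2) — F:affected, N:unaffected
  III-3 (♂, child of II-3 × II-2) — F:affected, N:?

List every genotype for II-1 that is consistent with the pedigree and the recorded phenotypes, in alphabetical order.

F/I-1 aff ·: Ff|FF
F/I-2 aff ·: Ff|FF
F/II-1 ? I-1×I-2: ff|Ff|FF
F/II-2 aff I-1×I-2: Ff|FF
F/II-3 aff ·: Ff|FF
F/II-4 aff I-1×I-2: Ff|FF
F/III-1 ? II-3×II-2: ff|Ff|FF
F/III-2 aff II-3×II-2: Ff|FF
F/III-3 aff II-3×II-2: Ff|FF
⇒ F over [I-1,I-2,II-1,II-2,II-3,II-4,III-1,III-2,III-3]: 415 consistent
N/I-1 ? ·: nn|Nn
N/I-2 un ·: nn
N/II-1 ? I-1×I-2: nn|Nn
N/II-2 un I-1×I-2: nn
N/II-3 un ·: nn
N/II-4 ? I-1×I-2: nn|Nn
N/III-1 ? II-3×II-2: nn
N/III-2 un II-3×II-2: nn
N/III-3 ? II-3×II-2: nn
⇒ N over [I-1,I-2,II-1,II-2,II-3,II-4,III-1,III-2,III-3]: 5 consistent

II-1 ∈ {FF Nn, FF nn, Ff Nn, Ff nn, ff Nn, ff nn}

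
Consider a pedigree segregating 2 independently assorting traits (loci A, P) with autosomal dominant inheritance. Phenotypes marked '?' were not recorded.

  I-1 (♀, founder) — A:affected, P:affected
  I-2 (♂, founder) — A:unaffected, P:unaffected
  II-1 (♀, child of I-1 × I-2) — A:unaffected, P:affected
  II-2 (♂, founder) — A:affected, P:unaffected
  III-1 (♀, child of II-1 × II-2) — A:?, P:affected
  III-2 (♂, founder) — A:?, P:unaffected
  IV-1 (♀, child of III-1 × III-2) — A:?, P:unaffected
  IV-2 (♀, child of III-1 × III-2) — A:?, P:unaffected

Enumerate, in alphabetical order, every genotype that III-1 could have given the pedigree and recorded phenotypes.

A/I-1 aff ·: Aa
A/I-2 un ·: aa
A/II-1 un I-1×I-2: aa
A/II-2 aff ·: Aa|AA
A/III-1 ? II-1×II-2: aa|Aa
A/III-2 ? ·: aa|Aa|AA
A/IV-1 ? III-1×III-2: aa|Aa|AA
A/IV-2 ? III-1×III-2: aa|Aa|AA
⇒ A over [I-1,I-2,II-1,II-2,III-1,III-2,IV-1,IV-2]: 40 consistent
P/I-1 aff ·: Pp|PP
P/I-2 un ·: pp
P/II-1 aff I-1×I-2: Pp
P/II-2 un ·: pp
P/III-1 aff II-1×II-2: Pp
P/III-2 un ·: pp
P/IV-1 un III-1×III-2: pp
P/IV-2 un III-1×III-2: pp
⇒ P over [I-1,I-2,II-1,II-2,III-1,III-2,IV-1,IV-2]: 2 consistent

III-1 ∈ {Aa Pp, aa Pp}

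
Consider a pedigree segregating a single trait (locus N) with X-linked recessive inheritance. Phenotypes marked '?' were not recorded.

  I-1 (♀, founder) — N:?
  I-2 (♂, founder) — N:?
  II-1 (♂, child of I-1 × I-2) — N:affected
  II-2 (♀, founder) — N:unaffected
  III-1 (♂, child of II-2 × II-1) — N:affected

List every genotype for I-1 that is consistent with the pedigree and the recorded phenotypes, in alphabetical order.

N/I-1 ? ·: X^NX^n|X^nX^n
N/I-2 ? ·: X^NY|X^nY
N/II-1 aff I-1×I-2: X^nY
N/II-2 un ·: X^NX^n
N/III-1 aff II-2×II-1: X^nY
⇒ N over [I-1,I-2,II-1,II-2,III-1]: 4 consistent

I-1 ∈ {X^NX^n, X^nX^n}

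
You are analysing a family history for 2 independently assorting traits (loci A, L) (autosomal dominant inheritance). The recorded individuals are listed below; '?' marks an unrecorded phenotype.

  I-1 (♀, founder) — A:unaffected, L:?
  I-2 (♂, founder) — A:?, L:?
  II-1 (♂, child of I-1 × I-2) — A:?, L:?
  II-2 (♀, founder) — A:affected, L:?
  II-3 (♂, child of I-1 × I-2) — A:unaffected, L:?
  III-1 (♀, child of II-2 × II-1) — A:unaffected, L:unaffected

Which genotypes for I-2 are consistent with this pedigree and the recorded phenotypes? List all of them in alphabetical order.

A/I-1 un ·: aa
A/I-2 ? ·: aa|Aa
A/II-1 ? I-1×I-2: aa|Aa
A/II-2 aff ·: Aa
A/II-3 un I-1×I-2: aa
A/III-1 un II-2×II-1: aa
⇒ A over [I-1,I-2,II-1,II-2,II-3,III-1]: 3 consistent
L/I-1 ? ·: ll|Ll|LL
L/I-2 ? ·: ll|Ll|LL
L/II-1 ? I-1×I-2: ll|Ll
L/II-2 ? ·: ll|Ll
L/II-3 ? I-1×I-2: ll|Ll|LL
L/III-1 un II-2×II-1: ll
⇒ L over [I-1,I-2,II-1,II-2,II-3,III-1]: 42 consistent

I-2 ∈ {Aa LL, Aa Ll, Aa ll, aa LL, aa Ll, aa ll}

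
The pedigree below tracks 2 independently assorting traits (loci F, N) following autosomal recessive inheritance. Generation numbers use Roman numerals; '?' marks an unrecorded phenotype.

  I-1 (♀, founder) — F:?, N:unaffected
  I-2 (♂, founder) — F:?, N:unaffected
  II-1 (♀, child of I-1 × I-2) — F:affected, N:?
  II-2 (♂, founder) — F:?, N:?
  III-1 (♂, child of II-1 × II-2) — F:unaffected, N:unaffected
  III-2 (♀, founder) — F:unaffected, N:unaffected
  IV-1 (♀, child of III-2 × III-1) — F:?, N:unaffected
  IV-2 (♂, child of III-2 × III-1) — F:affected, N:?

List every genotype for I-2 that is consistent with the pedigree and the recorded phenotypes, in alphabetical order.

F/I-1 ? ·: Ff|ff
F/I-2 ? ·: Ff|ff
F/II-1 aff I-1×I-2: ff
F/II-2 ? ·: FF|Ff
F/III-1 un II-1×II-2: Ff
F/III-2 un ·: Ff
F/IV-1 ? III-2×III-1: FF|Ff|ff
F/IV-2 aff III-2×III-1: ff
⇒ F over [I-1,I-2,II-1,II-2,III-1,III-2,IV-1,IV-2]: 24 consistent
N/I-1 un ·: NN|Nn
N/I-2 un ·: NN|Nn
N/II-1 ? I-1×I-2: NN|Nn|nn
N/II-2 ? ·: NN|Nn|nn
N/III-1 un II-1×II-2: NN|Nn
N/III-2 un ·: NN|Nn
N/IV-1 un III-2×III-1: NN|Nn
N/IV-2 ? III-2×III-1: NN|Nn|nn
⇒ N over [I-1,I-2,II-1,II-2,III-1,III-2,IV-1,IV-2]: 260 consistent

I-2 ∈ {Ff NN, Ff Nn, ff NN, ff Nn}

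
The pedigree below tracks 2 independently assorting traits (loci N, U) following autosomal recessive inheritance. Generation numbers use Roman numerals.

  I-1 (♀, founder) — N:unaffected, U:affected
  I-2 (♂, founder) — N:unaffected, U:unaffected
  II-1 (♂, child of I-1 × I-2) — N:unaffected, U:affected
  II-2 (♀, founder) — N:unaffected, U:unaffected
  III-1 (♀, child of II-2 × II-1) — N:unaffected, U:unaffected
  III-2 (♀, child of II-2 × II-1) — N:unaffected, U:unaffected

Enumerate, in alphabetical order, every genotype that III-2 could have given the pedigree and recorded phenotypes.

III-2 ∈ {NN Uu, Nn Uu}

N/I-1 un ·: NN|Nn
N/I-2 un ·: NN|Nn
N/II-1 un I-1×I-2: NN|Nn
N/II-2 un ·: NN|Nn
N/III-1 un II-2×II-1: NN|Nn
N/III-2 un II-2×II-1: NN|Nn
⇒ N over [I-1,I-2,II-1,II-2,III-1,III-2]: 44 consistent
U/I-1 aff ·: uu
U/I-2 un ·: Uu
U/II-1 aff I-1×I-2: uu
U/II-2 un ·: UU|Uu
U/III-1 un II-2×II-1: Uu
U/III-2 un II-2×II-1: Uu
⇒ U over [I-1,I-2,II-1,II-2,III-1,III-2]: 2 consistent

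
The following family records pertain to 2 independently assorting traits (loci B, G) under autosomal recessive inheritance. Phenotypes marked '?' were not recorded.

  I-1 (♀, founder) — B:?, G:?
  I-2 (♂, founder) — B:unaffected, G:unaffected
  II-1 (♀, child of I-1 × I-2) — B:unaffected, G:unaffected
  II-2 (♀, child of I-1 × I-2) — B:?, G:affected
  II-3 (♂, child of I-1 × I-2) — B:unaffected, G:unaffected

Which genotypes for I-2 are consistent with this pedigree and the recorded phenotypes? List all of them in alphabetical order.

B/I-1 ? ·: BB|Bb|bb
B/I-2 un ·: BB|Bb
B/II-1 un I-1×I-2: BB|Bb
B/II-2 ? I-1×I-2: BB|Bb|bb
B/II-3 un I-1×I-2: BB|Bb
⇒ B over [I-1,I-2,II-1,II-2,II-3]: 32 consistent
G/I-1 ? ·: Gg|gg
G/I-2 un ·: Gg
G/II-1 un I-1×I-2: GG|Gg
G/II-2 aff I-1×I-2: gg
G/II-3 un I-1×I-2: GG|Gg
⇒ G over [I-1,I-2,II-1,II-2,II-3]: 5 consistent

I-2 ∈ {BB Gg, Bb Gg}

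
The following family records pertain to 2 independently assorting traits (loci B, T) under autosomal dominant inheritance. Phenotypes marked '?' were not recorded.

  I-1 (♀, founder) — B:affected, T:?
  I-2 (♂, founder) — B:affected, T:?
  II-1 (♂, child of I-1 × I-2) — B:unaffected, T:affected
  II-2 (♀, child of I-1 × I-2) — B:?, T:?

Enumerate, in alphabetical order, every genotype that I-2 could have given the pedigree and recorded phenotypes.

B/I-1 aff ·: Bb
B/I-2 aff ·: Bb
B/II-1 un I-1×I-2: bb
B/II-2 ? I-1×I-2: bb|Bb|BB
⇒ B over [I-1,I-2,II-1,II-2]: 3 consistent
T/I-1 ? ·: tt|Tt|TT
T/I-2 ? ·: tt|Tt|TT
T/II-1 aff I-1×I-2: Tt|TT
T/II-2 ? I-1×I-2: tt|Tt|TT
⇒ T over [I-1,I-2,II-1,II-2]: 21 consistent

I-2 ∈ {Bb TT, Bb Tt, Bb tt}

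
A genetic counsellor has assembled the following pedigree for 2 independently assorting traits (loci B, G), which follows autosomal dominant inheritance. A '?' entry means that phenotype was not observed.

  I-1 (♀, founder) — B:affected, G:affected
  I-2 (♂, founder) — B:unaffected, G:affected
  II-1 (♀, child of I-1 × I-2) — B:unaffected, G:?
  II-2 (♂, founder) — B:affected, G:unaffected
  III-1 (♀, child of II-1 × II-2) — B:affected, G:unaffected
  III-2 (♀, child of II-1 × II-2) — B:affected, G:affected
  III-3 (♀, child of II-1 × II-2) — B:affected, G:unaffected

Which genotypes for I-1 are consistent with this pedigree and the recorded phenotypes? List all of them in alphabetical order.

B/I-1 aff ·: Bb
B/I-2 un ·: bb
B/II-1 un I-1×I-2: bb
B/II-2 aff ·: Bb|BB
B/III-1 aff II-1×II-2: Bb
B/III-2 aff II-1×II-2: Bb
B/III-3 aff II-1×II-2: Bb
⇒ B over [I-1,I-2,II-1,II-2,III-1,III-2,III-3]: 2 consistent
G/I-1 aff ·: Gg|GG
G/I-2 aff ·: Gg|GG
G/II-1 ? I-1×I-2: Gg
G/II-2 un ·: gg
G/III-1 un II-1×II-2: gg
G/III-2 aff II-1×II-2: Gg
G/III-3 un II-1×II-2: gg
⇒ G over [I-1,I-2,II-1,II-2,III-1,III-2,III-3]: 3 consistent

I-1 ∈ {Bb GG, Bb Gg}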